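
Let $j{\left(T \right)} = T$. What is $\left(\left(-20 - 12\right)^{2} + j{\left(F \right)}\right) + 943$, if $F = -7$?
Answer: $1960$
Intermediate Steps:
$\left(\left(-20 - 12\right)^{2} + j{\left(F \right)}\right) + 943 = \left(\left(-20 - 12\right)^{2} - 7\right) + 943 = \left(\left(-32\right)^{2} - 7\right) + 943 = \left(1024 - 7\right) + 943 = 1017 + 943 = 1960$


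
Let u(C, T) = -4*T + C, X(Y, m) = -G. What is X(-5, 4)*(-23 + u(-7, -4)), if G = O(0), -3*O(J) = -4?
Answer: 56/3 ≈ 18.667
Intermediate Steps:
O(J) = 4/3 (O(J) = -⅓*(-4) = 4/3)
G = 4/3 ≈ 1.3333
X(Y, m) = -4/3 (X(Y, m) = -1*4/3 = -4/3)
u(C, T) = C - 4*T
X(-5, 4)*(-23 + u(-7, -4)) = -4*(-23 + (-7 - 4*(-4)))/3 = -4*(-23 + (-7 + 16))/3 = -4*(-23 + 9)/3 = -4/3*(-14) = 56/3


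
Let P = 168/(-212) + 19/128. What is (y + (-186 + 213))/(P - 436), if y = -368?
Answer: 2313344/2962193 ≈ 0.78096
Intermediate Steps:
P = -4369/6784 (P = 168*(-1/212) + 19*(1/128) = -42/53 + 19/128 = -4369/6784 ≈ -0.64402)
(y + (-186 + 213))/(P - 436) = (-368 + (-186 + 213))/(-4369/6784 - 436) = (-368 + 27)/(-2962193/6784) = -341*(-6784/2962193) = 2313344/2962193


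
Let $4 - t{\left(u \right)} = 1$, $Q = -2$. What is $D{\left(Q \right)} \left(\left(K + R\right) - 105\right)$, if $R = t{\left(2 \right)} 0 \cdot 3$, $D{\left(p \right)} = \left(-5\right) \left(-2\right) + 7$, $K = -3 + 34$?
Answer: $-1258$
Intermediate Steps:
$t{\left(u \right)} = 3$ ($t{\left(u \right)} = 4 - 1 = 3$)
$K = 31$
$D{\left(p \right)} = 17$ ($D{\left(p \right)} = 10 + 7 = 17$)
$R = 0$ ($R = 3 \cdot 0 \cdot 3 = 0 \cdot 3 = 0$)
$D{\left(Q \right)} \left(\left(K + R\right) - 105\right) = 17 \left(\left(31 + 0\right) - 105\right) = 17 \left(31 - 105\right) = 17 \left(-74\right) = -1258$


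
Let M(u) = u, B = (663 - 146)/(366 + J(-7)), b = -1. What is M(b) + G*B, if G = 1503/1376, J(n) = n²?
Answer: 206011/571040 ≈ 0.36076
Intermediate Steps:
B = 517/415 (B = (663 - 146)/(366 + (-7)²) = 517/(366 + 49) = 517/415 ≈ 1.2458)
G = 1503/1376 (G = 1503*(1/1376) = 1503/1376 ≈ 1.0923)
M(b) + G*B = -1 + (1503/1376)*(517/415) = -1 + 777051/571040 = 206011/571040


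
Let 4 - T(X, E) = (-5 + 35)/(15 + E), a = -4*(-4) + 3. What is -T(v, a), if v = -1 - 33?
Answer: -53/17 ≈ -3.1176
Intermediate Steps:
a = 19 (a = 16 + 3 = 19)
v = -34
T(X, E) = 4 - 30/(15 + E) (T(X, E) = 4 - (-5 + 35)/(15 + E) = 4 - 30/(15 + E))
-T(v, a) = -2*(15 + 2*19)/(15 + 19) = -2*(15 + 38)/34 = -2*53/34 = -1*53/17 = -53/17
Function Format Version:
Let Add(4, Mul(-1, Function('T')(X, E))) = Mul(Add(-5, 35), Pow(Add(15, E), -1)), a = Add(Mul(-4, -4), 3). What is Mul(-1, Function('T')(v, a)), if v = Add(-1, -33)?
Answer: Rational(-53, 17) ≈ -3.1176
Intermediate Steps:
a = 19 (a = Add(16, 3) = 19)
v = -34
Function('T')(X, E) = Add(4, Mul(-30, Pow(Add(15, E), -1))) (Function('T')(X, E) = Add(4, Mul(-1, Mul(Add(-5, 35), Pow(Add(15, E), -1)))) = Add(4, Mul(-1, Mul(30, Pow(Add(15, E), -1)))) = Add(4, Mul(-30, Pow(Add(15, E), -1))))
Mul(-1, Function('T')(v, a)) = Mul(-1, Mul(2, Pow(Add(15, 19), -1), Add(15, Mul(2, 19)))) = Mul(-1, Mul(2, Pow(34, -1), Add(15, 38))) = Mul(-1, Mul(2, Rational(1, 34), 53)) = Mul(-1, Rational(53, 17)) = Rational(-53, 17)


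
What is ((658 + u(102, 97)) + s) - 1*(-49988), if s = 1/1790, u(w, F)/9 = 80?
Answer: 91945141/1790 ≈ 51366.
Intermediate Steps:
u(w, F) = 720 (u(w, F) = 9*80 = 720)
s = 1/1790 ≈ 0.00055866
((658 + u(102, 97)) + s) - 1*(-49988) = ((658 + 720) + 1/1790) - 1*(-49988) = (1378 + 1/1790) + 49988 = 2466621/1790 + 49988 = 91945141/1790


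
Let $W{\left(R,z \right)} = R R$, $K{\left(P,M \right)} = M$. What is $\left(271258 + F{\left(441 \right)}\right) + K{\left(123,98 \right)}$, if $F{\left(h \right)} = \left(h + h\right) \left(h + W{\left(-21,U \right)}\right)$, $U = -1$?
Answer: $1049280$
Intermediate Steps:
$W{\left(R,z \right)} = R^{2}$
$F{\left(h \right)} = 2 h \left(441 + h\right)$ ($F{\left(h \right)} = \left(h + h\right) \left(h + \left(-21\right)^{2}\right) = 2 h \left(h + 441\right) = 2 h \left(441 + h\right)$)
$\left(271258 + F{\left(441 \right)}\right) + K{\left(123,98 \right)} = \left(271258 + 2 \cdot 441 \left(441 + 441\right)\right) + 98 = \left(271258 + 2 \cdot 441 \cdot 882\right) + 98 = \left(271258 + 777924\right) + 98 = 1049182 + 98 = 1049280$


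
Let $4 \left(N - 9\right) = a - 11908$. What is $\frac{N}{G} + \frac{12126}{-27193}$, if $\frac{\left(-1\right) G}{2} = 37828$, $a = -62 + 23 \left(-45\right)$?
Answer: $- \frac{3316952607}{8229254432} \approx -0.40307$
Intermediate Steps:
$a = -1097$ ($a = -62 - 1035 = -1097$)
$G = -75656$ ($G = \left(-2\right) 37828 = -75656$)
$N = - \frac{12969}{4}$ ($N = 9 + \frac{-1097 - 11908}{4} = 9 + \frac{1}{4} \left(-13005\right) = 9 - \frac{13005}{4} = - \frac{12969}{4} \approx -3242.3$)
$\frac{N}{G} + \frac{12126}{-27193} = - \frac{12969}{4 \left(-75656\right)} + \frac{12126}{-27193} = \left(- \frac{12969}{4}\right) \left(- \frac{1}{75656}\right) + 12126 \left(- \frac{1}{27193}\right) = \frac{12969}{302624} - \frac{12126}{27193} = - \frac{3316952607}{8229254432}$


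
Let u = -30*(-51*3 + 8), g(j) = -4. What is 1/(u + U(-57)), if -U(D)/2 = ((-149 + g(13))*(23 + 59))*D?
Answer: -1/1425894 ≈ -7.0131e-7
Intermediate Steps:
U(D) = 25092*D (U(D) = -2*(-149 - 4)*(23 + 59)*D = -2*(-153*82)*D = -(-25092)*D = 25092*D)
u = 4350 (u = -30*(-17*9 + 8) = -30*(-153 + 8) = -30*(-145) = 4350)
1/(u + U(-57)) = 1/(4350 + 25092*(-57)) = 1/(4350 - 1430244) = 1/(-1425894) = -1/1425894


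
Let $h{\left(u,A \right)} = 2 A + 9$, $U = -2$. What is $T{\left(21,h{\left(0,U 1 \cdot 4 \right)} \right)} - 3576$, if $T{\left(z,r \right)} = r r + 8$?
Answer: $-3519$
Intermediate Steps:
$h{\left(u,A \right)} = 9 + 2 A$
$T{\left(z,r \right)} = 8 + r^{2}$ ($T{\left(z,r \right)} = r^{2} + 8 = 8 + r^{2}$)
$T{\left(21,h{\left(0,U 1 \cdot 4 \right)} \right)} - 3576 = \left(8 + \left(9 + 2 \left(-2\right) 1 \cdot 4\right)^{2}\right) - 3576 = \left(8 + \left(9 + 2 \left(\left(-2\right) 4\right)\right)^{2}\right) - 3576 = \left(8 + \left(9 + 2 \left(-8\right)\right)^{2}\right) - 3576 = \left(8 + \left(9 - 16\right)^{2}\right) - 3576 = \left(8 + \left(-7\right)^{2}\right) - 3576 = \left(8 + 49\right) - 3576 = 57 - 3576 = -3519$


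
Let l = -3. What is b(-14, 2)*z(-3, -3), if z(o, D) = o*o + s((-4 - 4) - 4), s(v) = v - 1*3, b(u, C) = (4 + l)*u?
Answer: 84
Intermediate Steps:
b(u, C) = u (b(u, C) = (4 - 3)*u = 1*u = u)
s(v) = -3 + v (s(v) = v - 3 = -3 + v)
z(o, D) = -15 + o² (z(o, D) = o*o + (-3 + ((-4 - 4) - 4)) = o² + (-3 + (-8 - 4)) = o² + (-3 - 12) = o² - 15 = -15 + o²)
b(-14, 2)*z(-3, -3) = -14*(-15 + (-3)²) = -14*(-15 + 9) = -14*(-6) = 84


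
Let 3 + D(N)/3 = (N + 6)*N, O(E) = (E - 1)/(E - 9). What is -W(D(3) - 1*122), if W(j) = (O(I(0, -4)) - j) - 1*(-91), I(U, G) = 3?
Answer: -422/3 ≈ -140.67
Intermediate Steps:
O(E) = (-1 + E)/(-9 + E)
D(N) = -9 + 3*N*(6 + N) (D(N) = -9 + 3*((N + 6)*N) = -9 + 3*((6 + N)*N) = -9 + 3*(N*(6 + N)) = -9 + 3*N*(6 + N))
W(j) = 272/3 - j (W(j) = ((-1 + 3)/(-9 + 3) - j) - 1*(-91) = (2/(-6) - j) + 91 = (-⅙*2 - j) + 91 = (-⅓ - j) + 91 = 272/3 - j)
-W(D(3) - 1*122) = -(272/3 - ((-9 + 3*3² + 18*3) - 1*122)) = -(272/3 - ((-9 + 3*9 + 54) - 122)) = -(272/3 - ((-9 + 27 + 54) - 122)) = -(272/3 - (72 - 122)) = -(272/3 - 1*(-50)) = -(272/3 + 50) = -1*422/3 = -422/3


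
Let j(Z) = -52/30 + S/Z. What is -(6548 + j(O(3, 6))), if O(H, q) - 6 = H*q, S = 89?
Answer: -261999/40 ≈ -6550.0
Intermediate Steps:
O(H, q) = 6 + H*q
j(Z) = -26/15 + 89/Z (j(Z) = -52/30 + 89/Z = -52*1/30 + 89/Z = -26/15 + 89/Z)
-(6548 + j(O(3, 6))) = -(6548 + (-26/15 + 89/(6 + 3*6))) = -(6548 + (-26/15 + 89/(6 + 18))) = -(6548 + (-26/15 + 89/24)) = -(6548 + 79/40) = -1*261999/40 = -261999/40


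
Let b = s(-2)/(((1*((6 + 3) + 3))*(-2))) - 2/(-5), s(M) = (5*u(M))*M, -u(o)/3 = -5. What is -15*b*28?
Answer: -2793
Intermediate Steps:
u(o) = 15 (u(o) = -3*(-5) = 15)
s(M) = 75*M (s(M) = (5*15)*M = 75*M)
b = 133/20 (b = (75*(-2))/(((1*((6 + 3) + 3))*(-2))) - 2/(-5) = -150*(-1/(2*(9 + 3))) - 2*(-⅕) = -150/((1*12)*(-2)) + ⅖ = -150/(12*(-2)) + ⅖ = -150/(-24) + ⅖ = -150*(-1/24) + ⅖ = 25/4 + ⅖ = 133/20 ≈ 6.6500)
-15*b*28 = -15*133/20*28 = -399/4*28 = -2793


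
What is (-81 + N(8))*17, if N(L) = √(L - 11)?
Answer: -1377 + 17*I*√3 ≈ -1377.0 + 29.445*I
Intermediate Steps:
N(L) = √(-11 + L)
(-81 + N(8))*17 = (-81 + √(-11 + 8))*17 = (-81 + √(-3))*17 = (-81 + I*√3)*17 = -1377 + 17*I*√3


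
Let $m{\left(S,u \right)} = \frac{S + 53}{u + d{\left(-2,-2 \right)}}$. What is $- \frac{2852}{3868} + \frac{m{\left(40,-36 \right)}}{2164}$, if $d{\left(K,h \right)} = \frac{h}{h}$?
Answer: $- \frac{54092551}{73240580} \approx -0.73856$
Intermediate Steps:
$d{\left(K,h \right)} = 1$
$m{\left(S,u \right)} = \frac{53 + S}{1 + u}$ ($m{\left(S,u \right)} = \frac{S + 53}{u + 1} = \frac{53 + S}{1 + u}$)
$- \frac{2852}{3868} + \frac{m{\left(40,-36 \right)}}{2164} = - \frac{2852}{3868} + \frac{\frac{1}{1 - 36} \left(53 + 40\right)}{2164} = \left(-2852\right) \frac{1}{3868} + \frac{1}{-35} \cdot 93 \cdot \frac{1}{2164} = - \frac{713}{967} + \left(- \frac{1}{35}\right) 93 \cdot \frac{1}{2164} = - \frac{713}{967} - \frac{93}{75740} = - \frac{54092551}{73240580}$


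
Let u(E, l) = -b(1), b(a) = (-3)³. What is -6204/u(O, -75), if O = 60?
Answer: -2068/9 ≈ -229.78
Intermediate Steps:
b(a) = -27
u(E, l) = 27 (u(E, l) = -1*(-27) = 27)
-6204/u(O, -75) = -6204/27 = -6204*1/27 = -2068/9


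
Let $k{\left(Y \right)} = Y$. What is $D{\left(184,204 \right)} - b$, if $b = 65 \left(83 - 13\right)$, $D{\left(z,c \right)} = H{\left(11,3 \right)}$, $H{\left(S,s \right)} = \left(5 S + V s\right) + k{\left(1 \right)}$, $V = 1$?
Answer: $-4491$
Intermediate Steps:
$H{\left(S,s \right)} = 1 + s + 5 S$ ($H{\left(S,s \right)} = \left(5 S + 1 s\right) + 1 = \left(5 S + s\right) + 1 = \left(s + 5 S\right) + 1 = 1 + s + 5 S$)
$D{\left(z,c \right)} = 59$ ($D{\left(z,c \right)} = 1 + 3 + 5 \cdot 11 = 1 + 3 + 55 = 59$)
$b = 4550$ ($b = 65 \cdot 70 = 4550$)
$D{\left(184,204 \right)} - b = 59 - 4550 = -4491$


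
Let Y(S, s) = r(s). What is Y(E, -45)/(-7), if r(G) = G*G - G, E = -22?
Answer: -2070/7 ≈ -295.71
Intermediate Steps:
r(G) = G² - G
Y(S, s) = s*(-1 + s)
Y(E, -45)/(-7) = -45*(-1 - 45)/(-7) = -45*(-46)*(-⅐) = 2070*(-⅐) = -2070/7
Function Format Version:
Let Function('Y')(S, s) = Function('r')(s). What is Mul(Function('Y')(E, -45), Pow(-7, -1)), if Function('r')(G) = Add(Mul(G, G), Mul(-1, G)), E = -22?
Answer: Rational(-2070, 7) ≈ -295.71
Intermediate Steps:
Function('r')(G) = Add(Pow(G, 2), Mul(-1, G))
Function('Y')(S, s) = Mul(s, Add(-1, s))
Mul(Function('Y')(E, -45), Pow(-7, -1)) = Mul(Mul(-45, Add(-1, -45)), Pow(-7, -1)) = Mul(Mul(-45, -46), Rational(-1, 7)) = Mul(2070, Rational(-1, 7)) = Rational(-2070, 7)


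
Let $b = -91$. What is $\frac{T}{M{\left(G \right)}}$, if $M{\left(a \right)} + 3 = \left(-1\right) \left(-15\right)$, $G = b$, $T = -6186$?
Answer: $- \frac{1031}{2} \approx -515.5$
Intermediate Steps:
$G = -91$
$M{\left(a \right)} = 12$ ($M{\left(a \right)} = -3 - -15 = -3 + 15 = 12$)
$\frac{T}{M{\left(G \right)}} = - \frac{6186}{12} = \left(-6186\right) \frac{1}{12} = - \frac{1031}{2}$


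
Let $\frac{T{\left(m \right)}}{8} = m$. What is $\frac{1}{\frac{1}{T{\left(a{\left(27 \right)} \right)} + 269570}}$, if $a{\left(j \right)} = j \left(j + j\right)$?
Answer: $281234$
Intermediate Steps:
$a{\left(j \right)} = 2 j^{2}$ ($a{\left(j \right)} = j 2 j = 2 j^{2}$)
$T{\left(m \right)} = 8 m$
$\frac{1}{\frac{1}{T{\left(a{\left(27 \right)} \right)} + 269570}} = \frac{1}{\frac{1}{8 \cdot 2 \cdot 27^{2} + 269570}} = \frac{1}{\frac{1}{8 \cdot 2 \cdot 729 + 269570}} = \frac{1}{\frac{1}{8 \cdot 1458 + 269570}} = \frac{1}{\frac{1}{11664 + 269570}} = \frac{1}{\frac{1}{281234}} = 281234$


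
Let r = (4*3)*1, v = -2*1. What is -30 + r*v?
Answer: -54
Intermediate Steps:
v = -2
r = 12 (r = 12*1 = 12)
-30 + r*v = -30 + 12*(-2) = -30 - 24 = -54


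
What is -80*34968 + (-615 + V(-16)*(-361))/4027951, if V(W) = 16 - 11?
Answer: -11267951247860/4027951 ≈ -2.7974e+6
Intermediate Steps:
V(W) = 5
-80*34968 + (-615 + V(-16)*(-361))/4027951 = -80*34968 + (-615 + 5*(-361))/4027951 = -2797440 + (-615 - 1805)*(1/4027951) = -2797440 - 2420*1/4027951 = -2797440 - 2420/4027951 = -11267951247860/4027951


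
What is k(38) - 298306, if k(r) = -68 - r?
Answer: -298412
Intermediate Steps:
k(38) - 298306 = (-68 - 1*38) - 298306 = (-68 - 38) - 298306 = -106 - 298306 = -298412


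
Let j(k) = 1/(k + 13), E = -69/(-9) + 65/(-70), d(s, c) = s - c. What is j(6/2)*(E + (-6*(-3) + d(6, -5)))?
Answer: 1501/672 ≈ 2.2336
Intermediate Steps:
E = 283/42 (E = -69*(-⅑) + 65*(-1/70) = 23/3 - 13/14 = 283/42 ≈ 6.7381)
j(k) = 1/(13 + k)
j(6/2)*(E + (-6*(-3) + d(6, -5))) = (283/42 + (-6*(-3) + (6 - 1*(-5))))/(13 + 6/2) = (283/42 + (18 + (6 + 5)))/(13 + 6*(½)) = (283/42 + (18 + 11))/(13 + 3) = (283/42 + 29)/16 = (1/16)*(1501/42) = 1501/672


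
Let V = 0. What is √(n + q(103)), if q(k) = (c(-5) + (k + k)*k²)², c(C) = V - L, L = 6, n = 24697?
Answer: √4776182985401 ≈ 2.1854e+6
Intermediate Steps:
c(C) = -6 (c(C) = 0 - 1*6 = 0 - 6 = -6)
q(k) = (-6 + 2*k³)² (q(k) = (-6 + (k + k)*k²)² = (-6 + (2*k)*k²)² = (-6 + 2*k³)²)
√(n + q(103)) = √(24697 + 4*(-3 + 103³)²) = √(24697 + 4*(-3 + 1092727)²) = √(24697 + 4*1092724²) = √(24697 + 4*1194045740176) = √(24697 + 4776182960704) = √4776182985401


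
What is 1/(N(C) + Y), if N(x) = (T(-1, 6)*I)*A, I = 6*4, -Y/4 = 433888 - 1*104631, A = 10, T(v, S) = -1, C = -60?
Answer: -1/1317268 ≈ -7.5915e-7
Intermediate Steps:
Y = -1317028 (Y = -4*(433888 - 1*104631) = -4*(433888 - 104631) = -4*329257 = -1317028)
I = 24
N(x) = -240 (N(x) = -1*24*10 = -24*10 = -240)
1/(N(C) + Y) = 1/(-240 - 1317028) = 1/(-1317268) = -1/1317268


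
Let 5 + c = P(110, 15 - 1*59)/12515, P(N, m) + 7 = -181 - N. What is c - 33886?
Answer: -424146163/12515 ≈ -33891.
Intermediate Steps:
P(N, m) = -188 - N (P(N, m) = -7 + (-181 - N) = -188 - N)
c = -62873/12515 (c = -5 + (-188 - 1*110)/12515 = -5 + (-188 - 110)*(1/12515) = -5 - 298*1/12515 = -5 - 298/12515 = -62873/12515 ≈ -5.0238)
c - 33886 = -62873/12515 - 33886 = -424146163/12515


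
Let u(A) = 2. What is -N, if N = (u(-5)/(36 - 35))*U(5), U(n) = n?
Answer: -10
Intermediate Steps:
N = 10 (N = (2/(36 - 35))*5 = (2/1)*5 = (2*1)*5 = 2*5 = 10)
-N = -1*10 = -10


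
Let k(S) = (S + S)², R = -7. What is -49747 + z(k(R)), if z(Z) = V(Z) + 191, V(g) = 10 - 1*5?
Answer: -49551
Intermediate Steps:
k(S) = 4*S² (k(S) = (2*S)² = 4*S²)
V(g) = 5 (V(g) = 10 - 5 = 5)
z(Z) = 196 (z(Z) = 5 + 191 = 196)
-49747 + z(k(R)) = -49747 + 196 = -49551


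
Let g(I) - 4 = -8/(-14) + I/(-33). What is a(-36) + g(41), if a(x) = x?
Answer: -7547/231 ≈ -32.671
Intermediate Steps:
g(I) = 32/7 - I/33 (g(I) = 4 + (-8/(-14) + I/(-33)) = 4 + (-8*(-1/14) + I*(-1/33)) = 4 + (4/7 - I/33) = 32/7 - I/33)
a(-36) + g(41) = -36 + (32/7 - 1/33*41) = -36 + (32/7 - 41/33) = -36 + 769/231 = -7547/231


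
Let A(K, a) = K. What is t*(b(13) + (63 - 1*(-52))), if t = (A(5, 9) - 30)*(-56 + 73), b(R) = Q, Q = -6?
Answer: -46325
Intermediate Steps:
b(R) = -6
t = -425 (t = (5 - 30)*(-56 + 73) = -25*17 = -425)
t*(b(13) + (63 - 1*(-52))) = -425*(-6 + (63 - 1*(-52))) = -425*(-6 + (63 + 52)) = -425*(-6 + 115) = -425*109 = -46325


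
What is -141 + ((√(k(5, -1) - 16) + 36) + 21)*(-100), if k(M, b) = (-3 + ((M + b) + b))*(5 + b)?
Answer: -5841 - 400*I ≈ -5841.0 - 400.0*I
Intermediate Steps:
k(M, b) = (5 + b)*(-3 + M + 2*b) (k(M, b) = (-3 + (M + 2*b))*(5 + b) = (-3 + M + 2*b)*(5 + b) = (5 + b)*(-3 + M + 2*b))
-141 + ((√(k(5, -1) - 16) + 36) + 21)*(-100) = -141 + ((√((-15 + 2*(-1)² + 5*5 + 7*(-1) + 5*(-1)) - 16) + 36) + 21)*(-100) = -141 + ((√((-15 + 2*1 + 25 - 7 - 5) - 16) + 36) + 21)*(-100) = -141 + ((√((-15 + 2 + 25 - 7 - 5) - 16) + 36) + 21)*(-100) = -141 + ((√(0 - 16) + 36) + 21)*(-100) = -141 + ((√(-16) + 36) + 21)*(-100) = -141 + ((4*I + 36) + 21)*(-100) = -141 + ((36 + 4*I) + 21)*(-100) = -141 + (57 + 4*I)*(-100) = -141 + (-5700 - 400*I) = -5841 - 400*I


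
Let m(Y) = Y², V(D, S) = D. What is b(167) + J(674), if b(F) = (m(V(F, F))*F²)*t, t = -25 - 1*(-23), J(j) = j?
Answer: -1555591968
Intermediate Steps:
t = -2 (t = -25 + 23 = -2)
b(F) = -2*F⁴ (b(F) = (F²*F²)*(-2) = F⁴*(-2) = -2*F⁴)
b(167) + J(674) = -2*167⁴ + 674 = -2*777796321 + 674 = -1555592642 + 674 = -1555591968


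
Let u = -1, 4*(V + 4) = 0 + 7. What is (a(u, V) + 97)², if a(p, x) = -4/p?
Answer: 10201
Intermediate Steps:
V = -9/4 (V = -4 + (0 + 7)/4 = -4 + (¼)*7 = -4 + 7/4 = -9/4 ≈ -2.2500)
(a(u, V) + 97)² = (-4/(-1) + 97)² = (-4*(-1) + 97)² = (4 + 97)² = 101² = 10201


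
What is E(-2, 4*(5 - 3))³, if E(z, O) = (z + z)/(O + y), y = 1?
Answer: -64/729 ≈ -0.087791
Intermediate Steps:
E(z, O) = 2*z/(1 + O) (E(z, O) = (z + z)/(O + 1) = (2*z)/(1 + O) = 2*z/(1 + O))
E(-2, 4*(5 - 3))³ = (2*(-2)/(1 + 4*(5 - 3)))³ = (2*(-2)/(1 + 4*2))³ = (2*(-2)/(1 + 8))³ = (2*(-2)/9)³ = (2*(-2)*(⅑))³ = (-4/9)³ = -64/729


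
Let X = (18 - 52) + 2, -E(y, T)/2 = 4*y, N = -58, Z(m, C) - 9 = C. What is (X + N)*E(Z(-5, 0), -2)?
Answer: 6480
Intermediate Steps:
Z(m, C) = 9 + C
E(y, T) = -8*y
X = -32 (X = -34 + 2 = -32)
(X + N)*E(Z(-5, 0), -2) = (-32 - 58)*(-8*(9 + 0)) = -(-720)*9 = -90*(-72) = 6480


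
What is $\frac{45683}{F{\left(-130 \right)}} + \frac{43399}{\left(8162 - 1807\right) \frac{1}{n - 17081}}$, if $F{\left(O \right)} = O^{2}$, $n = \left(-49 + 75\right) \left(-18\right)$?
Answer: $- \frac{2574180529287}{21479900} \approx -1.1984 \cdot 10^{5}$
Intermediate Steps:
$n = -468$ ($n = 26 \left(-18\right) = -468$)
$\frac{45683}{F{\left(-130 \right)}} + \frac{43399}{\left(8162 - 1807\right) \frac{1}{n - 17081}} = \frac{45683}{\left(-130\right)^{2}} + \frac{43399}{\left(8162 - 1807\right) \frac{1}{-468 - 17081}} = \frac{45683}{16900} + \frac{43399}{6355 \frac{1}{-17549}} = 45683 \cdot \frac{1}{16900} + \frac{43399}{6355 \left(- \frac{1}{17549}\right)} = \frac{45683}{16900} + \frac{43399}{- \frac{6355}{17549}} = \frac{45683}{16900} + 43399 \left(- \frac{17549}{6355}\right) = \frac{45683}{16900} - \frac{761609051}{6355} = - \frac{2574180529287}{21479900}$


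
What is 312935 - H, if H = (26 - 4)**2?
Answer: 312451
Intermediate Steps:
H = 484 (H = 22**2 = 484)
312935 - H = 312935 - 1*484 = 312935 - 484 = 312451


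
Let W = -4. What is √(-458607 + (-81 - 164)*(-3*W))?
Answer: 3*I*√51283 ≈ 679.37*I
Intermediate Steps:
√(-458607 + (-81 - 164)*(-3*W)) = √(-458607 + (-81 - 164)*(-3*(-4))) = √(-458607 - 245*12) = √(-458607 - 2940) = √(-461547) = 3*I*√51283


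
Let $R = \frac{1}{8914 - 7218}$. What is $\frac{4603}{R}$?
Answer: $7806688$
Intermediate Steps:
$R = \frac{1}{1696} \approx 0.00058962$
$\frac{4603}{R} = 4603 \frac{1}{\frac{1}{1696}} = 4603 \cdot 1696 = 7806688$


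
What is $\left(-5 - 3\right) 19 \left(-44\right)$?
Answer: $6688$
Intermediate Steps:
$\left(-5 - 3\right) 19 \left(-44\right) = \left(-8\right) 19 \left(-44\right) = \left(-152\right) \left(-44\right) = 6688$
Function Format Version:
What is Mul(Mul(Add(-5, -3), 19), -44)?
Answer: 6688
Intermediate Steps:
Mul(Mul(Add(-5, -3), 19), -44) = Mul(Mul(-8, 19), -44) = Mul(-152, -44) = 6688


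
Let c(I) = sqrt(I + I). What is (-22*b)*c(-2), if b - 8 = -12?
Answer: 176*I ≈ 176.0*I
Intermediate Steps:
b = -4 (b = 8 - 12 = -4)
c(I) = sqrt(2)*sqrt(I) (c(I) = sqrt(2*I) = sqrt(2)*sqrt(I))
(-22*b)*c(-2) = (-22*(-4))*(sqrt(2)*sqrt(-2)) = 88*(sqrt(2)*(I*sqrt(2))) = 88*(2*I) = 176*I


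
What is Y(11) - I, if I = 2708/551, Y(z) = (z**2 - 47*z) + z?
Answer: -214843/551 ≈ -389.91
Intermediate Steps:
Y(z) = z**2 - 46*z
I = 2708/551 (I = 2708*(1/551) = 2708/551 ≈ 4.9147)
Y(11) - I = 11*(-46 + 11) - 1*2708/551 = 11*(-35) - 2708/551 = -385 - 2708/551 = -214843/551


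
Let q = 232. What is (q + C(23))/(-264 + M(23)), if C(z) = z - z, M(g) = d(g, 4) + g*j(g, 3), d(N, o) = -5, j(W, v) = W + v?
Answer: 232/329 ≈ 0.70517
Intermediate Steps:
M(g) = -5 + g*(3 + g) (M(g) = -5 + g*(g + 3) = -5 + g*(3 + g))
C(z) = 0
(q + C(23))/(-264 + M(23)) = (232 + 0)/(-264 + (-5 + 23*(3 + 23))) = 232/(-264 + (-5 + 23*26)) = 232/(-264 + (-5 + 598)) = 232/(-264 + 593) = 232/329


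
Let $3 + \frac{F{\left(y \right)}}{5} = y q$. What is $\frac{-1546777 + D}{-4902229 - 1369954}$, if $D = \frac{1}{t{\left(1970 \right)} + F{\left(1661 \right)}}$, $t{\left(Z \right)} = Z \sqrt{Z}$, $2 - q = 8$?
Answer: $\frac{1596536498990746}{6473957841312485} - \frac{394 \sqrt{1970}}{6473957841312485} \approx 0.24661$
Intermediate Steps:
$q = -6$ ($q = 2 - 8 = -6$)
$t{\left(Z \right)} = Z^{\frac{3}{2}}$
$F{\left(y \right)} = -15 - 30 y$ ($F{\left(y \right)} = -15 + 5 y \left(-6\right) = -15 + 5 \left(- 6 y\right) = -15 - 30 y$)
$D = \frac{1}{-49845 + 1970 \sqrt{1970}}$ ($D = \frac{1}{1970^{\frac{3}{2}} - 49845} = \frac{1}{1970 \sqrt{1970} - 49845} = \frac{1}{-49845 + 1970 \sqrt{1970}} \approx 2.6601 \cdot 10^{-5}$)
$\frac{-1546777 + D}{-4902229 - 1369954} = \frac{-1546777 + \left(\frac{9969}{1032169795} + \frac{394 \sqrt{1970}}{1032169795}\right)}{-4902229 - 1369954} = \frac{- \frac{1596536498990746}{1032169795} + \frac{394 \sqrt{1970}}{1032169795}}{-6272183} = \left(- \frac{1596536498990746}{1032169795} + \frac{394 \sqrt{1970}}{1032169795}\right) \left(- \frac{1}{6272183}\right) = \frac{1596536498990746}{6473957841312485} - \frac{394 \sqrt{1970}}{6473957841312485}$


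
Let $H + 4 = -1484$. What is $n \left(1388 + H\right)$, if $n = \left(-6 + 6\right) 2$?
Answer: $0$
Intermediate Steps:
$H = -1488$ ($H = -4 - 1484 = -1488$)
$n = 0$ ($n = 0 \cdot 2 = 0$)
$n \left(1388 + H\right) = 0 \left(1388 - 1488\right) = 0 \left(-100\right) = 0$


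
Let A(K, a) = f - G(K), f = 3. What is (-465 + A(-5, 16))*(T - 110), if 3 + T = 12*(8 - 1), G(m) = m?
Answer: 13253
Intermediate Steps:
T = 81 (T = -3 + 12*(8 - 1) = -3 + 12*7 = -3 + 84 = 81)
A(K, a) = 3 - K
(-465 + A(-5, 16))*(T - 110) = (-465 + (3 - 1*(-5)))*(81 - 110) = (-465 + (3 + 5))*(-29) = (-465 + 8)*(-29) = -457*(-29) = 13253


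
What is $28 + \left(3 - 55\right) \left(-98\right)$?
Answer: $5124$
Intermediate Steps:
$28 + \left(3 - 55\right) \left(-98\right) = 28 - -5096 = 28 + 5096 = 5124$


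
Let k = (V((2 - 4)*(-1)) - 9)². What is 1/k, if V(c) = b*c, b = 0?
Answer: 1/81 ≈ 0.012346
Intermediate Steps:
V(c) = 0 (V(c) = 0*c = 0)
k = 81 (k = (0 - 9)² = (-9)² = 81)
1/k = 1/81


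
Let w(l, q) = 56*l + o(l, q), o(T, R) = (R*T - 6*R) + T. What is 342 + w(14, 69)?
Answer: 1692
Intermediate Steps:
o(T, R) = T - 6*R + R*T (o(T, R) = (-6*R + R*T) + T = T - 6*R + R*T)
w(l, q) = -6*q + 57*l + l*q (w(l, q) = 56*l + (l - 6*q + q*l) = 56*l + (l - 6*q + l*q) = -6*q + 57*l + l*q)
342 + w(14, 69) = 342 + (-6*69 + 57*14 + 14*69) = 342 + (-414 + 798 + 966) = 342 + 1350 = 1692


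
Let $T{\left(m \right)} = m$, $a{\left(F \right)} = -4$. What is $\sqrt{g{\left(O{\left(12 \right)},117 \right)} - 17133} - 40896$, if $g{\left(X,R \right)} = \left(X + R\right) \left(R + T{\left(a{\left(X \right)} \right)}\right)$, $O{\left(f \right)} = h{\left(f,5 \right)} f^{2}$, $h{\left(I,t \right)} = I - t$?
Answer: $-40896 + 2 \sqrt{27498} \approx -40564.0$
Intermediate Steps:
$O{\left(f \right)} = f^{2} \left(-5 + f\right)$ ($O{\left(f \right)} = \left(f - 5\right) f^{2} = \left(-5 + f\right) f^{2} = f^{2} \left(-5 + f\right)$)
$g{\left(X,R \right)} = \left(-4 + R\right) \left(R + X\right)$ ($g{\left(X,R \right)} = \left(X + R\right) \left(R - 4\right) = \left(R + X\right) \left(-4 + R\right) = \left(-4 + R\right) \left(R + X\right)$)
$\sqrt{g{\left(O{\left(12 \right)},117 \right)} - 17133} - 40896 = \sqrt{\left(117^{2} - 468 - 4 \cdot 12^{2} \left(-5 + 12\right) + 117 \cdot 12^{2} \left(-5 + 12\right)\right) - 17133} - 40896 = \sqrt{\left(13689 - 468 - 4 \cdot 144 \cdot 7 + 117 \cdot 144 \cdot 7\right) - 17133} - 40896 = \sqrt{\left(13689 - 468 - 4032 + 117 \cdot 1008\right) - 17133} - 40896 = \sqrt{\left(13689 - 468 - 4032 + 117936\right) - 17133} - 40896 = \sqrt{127125 - 17133} - 40896 = \sqrt{109992} - 40896 = 2 \sqrt{27498} - 40896 = -40896 + 2 \sqrt{27498}$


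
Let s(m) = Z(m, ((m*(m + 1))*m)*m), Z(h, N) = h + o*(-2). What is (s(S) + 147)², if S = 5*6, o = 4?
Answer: 28561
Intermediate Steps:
S = 30
Z(h, N) = -8 + h (Z(h, N) = h + 4*(-2) = h - 8 = -8 + h)
s(m) = -8 + m
(s(S) + 147)² = ((-8 + 30) + 147)² = (22 + 147)² = 169² = 28561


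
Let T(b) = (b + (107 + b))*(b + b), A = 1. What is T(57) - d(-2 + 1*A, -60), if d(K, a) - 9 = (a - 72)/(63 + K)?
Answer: 780801/31 ≈ 25187.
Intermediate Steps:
T(b) = 2*b*(107 + 2*b) (T(b) = (107 + 2*b)*(2*b) = 2*b*(107 + 2*b))
d(K, a) = 9 + (-72 + a)/(63 + K) (d(K, a) = 9 + (a - 72)/(63 + K) = 9 + (-72 + a)/(63 + K))
T(57) - d(-2 + 1*A, -60) = 2*57*(107 + 2*57) - (495 - 60 + 9*(-2 + 1*1))/(63 + (-2 + 1*1)) = 2*57*(107 + 114) - (495 - 60 + 9*(-2 + 1))/(63 + (-2 + 1)) = 2*57*221 - (495 - 60 + 9*(-1))/(63 - 1) = 25194 - (495 - 60 - 9)/62 = 25194 - 426/62 = 25194 - 1*213/31 = 25194 - 213/31 = 780801/31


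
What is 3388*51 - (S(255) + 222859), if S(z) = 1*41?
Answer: -50112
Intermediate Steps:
S(z) = 41
3388*51 - (S(255) + 222859) = 3388*51 - (41 + 222859) = 172788 - 1*222900 = 172788 - 222900 = -50112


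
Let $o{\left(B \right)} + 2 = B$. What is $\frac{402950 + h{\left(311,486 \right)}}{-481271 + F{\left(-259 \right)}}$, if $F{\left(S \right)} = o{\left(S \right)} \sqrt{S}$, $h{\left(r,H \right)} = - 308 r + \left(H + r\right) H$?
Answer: $- \frac{11937308378}{8272836385} + \frac{45316386 i \sqrt{259}}{57909854695} \approx -1.443 + 0.012594 i$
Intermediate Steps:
$o{\left(B \right)} = -2 + B$
$h{\left(r,H \right)} = - 308 r + H \left(H + r\right)$
$F{\left(S \right)} = \sqrt{S} \left(-2 + S\right)$ ($F{\left(S \right)} = \left(-2 + S\right) \sqrt{S} = \sqrt{S} \left(-2 + S\right)$)
$\frac{402950 + h{\left(311,486 \right)}}{-481271 + F{\left(-259 \right)}} = \frac{402950 + \left(486^{2} - 95788 + 486 \cdot 311\right)}{-481271 + \sqrt{-259} \left(-2 - 259\right)} = \frac{402950 + \left(236196 - 95788 + 151146\right)}{-481271 + i \sqrt{259} \left(-261\right)} = \frac{402950 + 291554}{-481271 - 261 i \sqrt{259}} = \frac{694504}{-481271 - 261 i \sqrt{259}}$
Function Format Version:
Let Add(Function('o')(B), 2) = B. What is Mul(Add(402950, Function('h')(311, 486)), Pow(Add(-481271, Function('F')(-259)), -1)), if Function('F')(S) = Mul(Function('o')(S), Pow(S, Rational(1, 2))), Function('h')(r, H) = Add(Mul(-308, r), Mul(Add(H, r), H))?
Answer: Add(Rational(-11937308378, 8272836385), Mul(Rational(45316386, 57909854695), I, Pow(259, Rational(1, 2)))) ≈ Add(-1.4430, Mul(0.012594, I))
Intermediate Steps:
Function('o')(B) = Add(-2, B)
Function('h')(r, H) = Add(Mul(-308, r), Mul(H, Add(H, r)))
Function('F')(S) = Mul(Pow(S, Rational(1, 2)), Add(-2, S)) (Function('F')(S) = Mul(Add(-2, S), Pow(S, Rational(1, 2))) = Mul(Pow(S, Rational(1, 2)), Add(-2, S)))
Mul(Add(402950, Function('h')(311, 486)), Pow(Add(-481271, Function('F')(-259)), -1)) = Mul(Add(402950, Add(Pow(486, 2), Mul(-308, 311), Mul(486, 311))), Pow(Add(-481271, Mul(Pow(-259, Rational(1, 2)), Add(-2, -259))), -1)) = Mul(Add(402950, Add(236196, -95788, 151146)), Pow(Add(-481271, Mul(Mul(I, Pow(259, Rational(1, 2))), -261)), -1)) = Mul(Add(402950, 291554), Pow(Add(-481271, Mul(-261, I, Pow(259, Rational(1, 2)))), -1)) = Mul(694504, Pow(Add(-481271, Mul(-261, I, Pow(259, Rational(1, 2)))), -1))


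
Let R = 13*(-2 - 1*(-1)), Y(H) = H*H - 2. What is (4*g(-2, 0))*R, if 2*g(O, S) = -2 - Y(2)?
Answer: 104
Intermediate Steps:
Y(H) = -2 + H² (Y(H) = H² - 2 = -2 + H²)
R = -13 (R = 13*(-2 + 1) = 13*(-1) = -13)
g(O, S) = -2 (g(O, S) = (-2 - (-2 + 2²))/2 = (-2 - (-2 + 4))/2 = (-2 - 1*2)/2 = (-2 - 2)/2 = (½)*(-4) = -2)
(4*g(-2, 0))*R = (4*(-2))*(-13) = -8*(-13) = 104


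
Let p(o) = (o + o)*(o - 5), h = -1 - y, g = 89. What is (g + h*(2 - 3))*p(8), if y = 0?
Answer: 4320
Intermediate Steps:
h = -1 (h = -1 - 1*0 = -1 + 0 = -1)
p(o) = 2*o*(-5 + o) (p(o) = (2*o)*(-5 + o) = 2*o*(-5 + o))
(g + h*(2 - 3))*p(8) = (89 - (2 - 3))*(2*8*(-5 + 8)) = (89 - 1*(-1))*(2*8*3) = (89 + 1)*48 = 90*48 = 4320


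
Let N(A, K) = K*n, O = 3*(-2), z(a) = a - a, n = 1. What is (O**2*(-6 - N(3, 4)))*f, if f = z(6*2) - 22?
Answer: 7920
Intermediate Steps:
z(a) = 0
O = -6
N(A, K) = K (N(A, K) = K*1 = K)
f = -22 (f = 0 - 22 = -22)
(O**2*(-6 - N(3, 4)))*f = ((-6)**2*(-6 - 1*4))*(-22) = (36*(-6 - 4))*(-22) = (36*(-10))*(-22) = -360*(-22) = 7920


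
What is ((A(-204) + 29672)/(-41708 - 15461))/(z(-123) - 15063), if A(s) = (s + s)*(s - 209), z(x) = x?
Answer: 99088/434084217 ≈ 0.00022827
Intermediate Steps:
A(s) = 2*s*(-209 + s) (A(s) = (2*s)*(-209 + s) = 2*s*(-209 + s))
((A(-204) + 29672)/(-41708 - 15461))/(z(-123) - 15063) = ((2*(-204)*(-209 - 204) + 29672)/(-41708 - 15461))/(-123 - 15063) = ((2*(-204)*(-413) + 29672)/(-57169))/(-15186) = ((168504 + 29672)*(-1/57169))*(-1/15186) = (198176*(-1/57169))*(-1/15186) = -198176/57169*(-1/15186) = 99088/434084217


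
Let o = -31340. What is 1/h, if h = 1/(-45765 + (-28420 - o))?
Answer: -42845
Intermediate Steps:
h = -1/42845 (h = 1/(-45765 + (-28420 - 1*(-31340))) = 1/(-45765 + (-28420 + 31340)) = 1/(-45765 + 2920) = 1/(-42845) = -1/42845 ≈ -2.3340e-5)
1/h = 1/(-1/42845) = -42845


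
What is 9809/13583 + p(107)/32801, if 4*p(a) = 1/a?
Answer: 8100404555/11217023572 ≈ 0.72215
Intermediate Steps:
p(a) = 1/(4*a)
9809/13583 + p(107)/32801 = 9809/13583 + ((1/4)/107)/32801 = 9809*(1/13583) + ((1/4)*(1/107))*(1/32801) = 577/799 + (1/428)*(1/32801) = 577/799 + 1/14038828 = 8100404555/11217023572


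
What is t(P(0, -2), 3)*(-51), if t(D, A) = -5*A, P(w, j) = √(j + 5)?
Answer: 765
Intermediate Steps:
P(w, j) = √(5 + j)
t(P(0, -2), 3)*(-51) = -5*3*(-51) = -15*(-51) = 765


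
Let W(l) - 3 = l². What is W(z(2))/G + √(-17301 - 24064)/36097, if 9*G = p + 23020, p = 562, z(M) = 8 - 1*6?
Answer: 63/23582 + I*√41365/36097 ≈ 0.0026715 + 0.0056344*I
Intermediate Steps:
z(M) = 2 (z(M) = 8 - 6 = 2)
W(l) = 3 + l²
G = 23582/9 (G = (562 + 23020)/9 = (⅑)*23582 = 23582/9 ≈ 2620.2)
W(z(2))/G + √(-17301 - 24064)/36097 = (3 + 2²)/(23582/9) + √(-17301 - 24064)/36097 = (3 + 4)*(9/23582) + √(-41365)*(1/36097) = 7*(9/23582) + (I*√41365)*(1/36097) = 63/23582 + I*√41365/36097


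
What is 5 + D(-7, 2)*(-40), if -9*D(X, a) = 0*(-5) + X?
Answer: -235/9 ≈ -26.111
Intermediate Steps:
D(X, a) = -X/9 (D(X, a) = -(0*(-5) + X)/9 = -(0 + X)/9 = -X/9)
5 + D(-7, 2)*(-40) = 5 - ⅑*(-7)*(-40) = 5 + (7/9)*(-40) = 5 - 280/9 = -235/9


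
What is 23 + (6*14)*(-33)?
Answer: -2749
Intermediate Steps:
23 + (6*14)*(-33) = 23 + 84*(-33) = 23 - 2772 = -2749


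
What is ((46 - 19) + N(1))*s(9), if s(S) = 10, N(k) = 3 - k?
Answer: 290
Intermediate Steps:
((46 - 19) + N(1))*s(9) = ((46 - 19) + (3 - 1*1))*10 = (27 + (3 - 1))*10 = (27 + 2)*10 = 29*10 = 290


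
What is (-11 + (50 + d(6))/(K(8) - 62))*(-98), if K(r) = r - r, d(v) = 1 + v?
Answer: 36211/31 ≈ 1168.1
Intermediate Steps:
K(r) = 0
(-11 + (50 + d(6))/(K(8) - 62))*(-98) = (-11 + (50 + (1 + 6))/(0 - 62))*(-98) = (-11 + (50 + 7)/(-62))*(-98) = (-11 + 57*(-1/62))*(-98) = (-11 - 57/62)*(-98) = -739/62*(-98) = 36211/31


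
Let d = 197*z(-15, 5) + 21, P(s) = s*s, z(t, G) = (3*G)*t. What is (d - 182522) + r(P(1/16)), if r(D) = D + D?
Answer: -29033727/128 ≈ -2.2683e+5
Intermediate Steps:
z(t, G) = 3*G*t
P(s) = s**2
r(D) = 2*D
d = -44304 (d = 197*(3*5*(-15)) + 21 = 197*(-225) + 21 = -44325 + 21 = -44304)
(d - 182522) + r(P(1/16)) = (-44304 - 182522) + 2*(1/16)**2 = -226826 + 2*(1/16)**2 = -226826 + 2*(1/256) = -226826 + 1/128 = -29033727/128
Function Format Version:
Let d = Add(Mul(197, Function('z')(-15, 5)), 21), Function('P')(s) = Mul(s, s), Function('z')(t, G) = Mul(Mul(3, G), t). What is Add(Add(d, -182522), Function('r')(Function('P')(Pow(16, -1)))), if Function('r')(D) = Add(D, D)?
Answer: Rational(-29033727, 128) ≈ -2.2683e+5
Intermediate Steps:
Function('z')(t, G) = Mul(3, G, t)
Function('P')(s) = Pow(s, 2)
Function('r')(D) = Mul(2, D)
d = -44304 (d = Add(Mul(197, Mul(3, 5, -15)), 21) = Add(Mul(197, -225), 21) = Add(-44325, 21) = -44304)
Add(Add(d, -182522), Function('r')(Function('P')(Pow(16, -1)))) = Add(Add(-44304, -182522), Mul(2, Pow(Pow(16, -1), 2))) = Add(-226826, Mul(2, Pow(Rational(1, 16), 2))) = Add(-226826, Mul(2, Rational(1, 256))) = Add(-226826, Rational(1, 128)) = Rational(-29033727, 128)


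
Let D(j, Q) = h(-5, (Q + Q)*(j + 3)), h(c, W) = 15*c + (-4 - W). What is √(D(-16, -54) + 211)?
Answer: 2*I*√318 ≈ 35.665*I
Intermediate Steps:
h(c, W) = -4 - W + 15*c
D(j, Q) = -79 - 2*Q*(3 + j) (D(j, Q) = -4 - (Q + Q)*(j + 3) + 15*(-5) = -4 - 2*Q*(3 + j) - 75 = -79 - 2*Q*(3 + j))
√(D(-16, -54) + 211) = √((-79 - 2*(-54)*(3 - 16)) + 211) = √((-79 - 2*(-54)*(-13)) + 211) = √((-79 - 1404) + 211) = √(-1483 + 211) = √(-1272) = 2*I*√318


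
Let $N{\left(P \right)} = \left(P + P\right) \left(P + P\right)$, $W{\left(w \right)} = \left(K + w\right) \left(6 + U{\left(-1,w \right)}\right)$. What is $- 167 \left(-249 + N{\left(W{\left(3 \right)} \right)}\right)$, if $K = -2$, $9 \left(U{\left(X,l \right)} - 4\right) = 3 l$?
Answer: $-39245$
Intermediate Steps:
$U{\left(X,l \right)} = 4 + \frac{l}{3}$ ($U{\left(X,l \right)} = 4 + \frac{3 l}{9} = 4 + \frac{l}{3}$)
$W{\left(w \right)} = \left(-2 + w\right) \left(10 + \frac{w}{3}\right)$ ($W{\left(w \right)} = \left(-2 + w\right) \left(6 + \left(4 + \frac{w}{3}\right)\right) = \left(-2 + w\right) \left(10 + \frac{w}{3}\right)$)
$N{\left(P \right)} = 4 P^{2}$ ($N{\left(P \right)} = 2 P 2 P = 4 P^{2}$)
$- 167 \left(-249 + N{\left(W{\left(3 \right)} \right)}\right) = - 167 \left(-249 + 4 \left(-20 + \frac{3^{2}}{3} + \frac{28}{3} \cdot 3\right)^{2}\right) = - 167 \left(-249 + 4 \left(-20 + \frac{1}{3} \cdot 9 + 28\right)^{2}\right) = - 167 \left(-249 + 4 \left(-20 + 3 + 28\right)^{2}\right) = - 167 \left(-249 + 4 \cdot 11^{2}\right) = - 167 \left(-249 + 4 \cdot 121\right) = - 167 \left(-249 + 484\right) = \left(-167\right) 235 = -39245$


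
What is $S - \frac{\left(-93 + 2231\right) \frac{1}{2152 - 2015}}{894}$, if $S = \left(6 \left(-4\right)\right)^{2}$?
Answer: $\frac{35272595}{61239} \approx 575.98$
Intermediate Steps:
$S = 576$ ($S = \left(-24\right)^{2} = 576$)
$S - \frac{\left(-93 + 2231\right) \frac{1}{2152 - 2015}}{894} = 576 - \frac{\left(-93 + 2231\right) \frac{1}{2152 - 2015}}{894} = 576 - \frac{2138}{137} \cdot \frac{1}{894} = 576 - \frac{1069}{61239} = \frac{35272595}{61239}$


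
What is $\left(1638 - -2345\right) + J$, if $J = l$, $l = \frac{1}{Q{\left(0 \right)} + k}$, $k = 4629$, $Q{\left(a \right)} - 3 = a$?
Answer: $\frac{18449257}{4632} \approx 3983.0$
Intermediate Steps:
$Q{\left(a \right)} = 3 + a$
$l = \frac{1}{4632}$ ($l = \frac{1}{\left(3 + 0\right) + 4629} = \frac{1}{3 + 4629} = \frac{1}{4632} \approx 0.00021589$)
$J = \frac{1}{4632} \approx 0.00021589$
$\left(1638 - -2345\right) + J = \left(1638 - -2345\right) + \frac{1}{4632} = \left(1638 + 2345\right) + \frac{1}{4632} = 3983 + \frac{1}{4632} = \frac{18449257}{4632}$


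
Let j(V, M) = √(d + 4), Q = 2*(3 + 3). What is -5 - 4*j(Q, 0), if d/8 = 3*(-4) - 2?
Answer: -5 - 24*I*√3 ≈ -5.0 - 41.569*I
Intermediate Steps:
Q = 12 (Q = 2*6 = 12)
d = -112 (d = 8*(3*(-4) - 2) = 8*(-12 - 2) = 8*(-14) = -112)
j(V, M) = 6*I*√3 (j(V, M) = √(-112 + 4) = √(-108) = 6*I*√3)
-5 - 4*j(Q, 0) = -5 - 24*I*√3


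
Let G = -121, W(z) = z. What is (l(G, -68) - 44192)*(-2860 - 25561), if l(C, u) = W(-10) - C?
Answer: 1252826101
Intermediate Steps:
l(C, u) = -10 - C
(l(G, -68) - 44192)*(-2860 - 25561) = ((-10 - 1*(-121)) - 44192)*(-2860 - 25561) = ((-10 + 121) - 44192)*(-28421) = (111 - 44192)*(-28421) = -44081*(-28421) = 1252826101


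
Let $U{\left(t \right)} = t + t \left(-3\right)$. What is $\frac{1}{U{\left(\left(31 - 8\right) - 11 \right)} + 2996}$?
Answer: $\frac{1}{2972} \approx 0.00033647$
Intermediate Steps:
$U{\left(t \right)} = - 2 t$ ($U{\left(t \right)} = t - 3 t = - 2 t$)
$\frac{1}{U{\left(\left(31 - 8\right) - 11 \right)} + 2996} = \frac{1}{- 2 \left(\left(31 - 8\right) - 11\right) + 2996} = \frac{1}{- 2 \left(23 - 11\right) + 2996} = \frac{1}{\left(-2\right) 12 + 2996} = \frac{1}{-24 + 2996} = \frac{1}{2972}$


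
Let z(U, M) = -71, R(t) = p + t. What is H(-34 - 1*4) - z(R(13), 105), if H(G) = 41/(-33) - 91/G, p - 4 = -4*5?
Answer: 90479/1254 ≈ 72.152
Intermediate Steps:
p = -16 (p = 4 - 4*5 = 4 - 20 = -16)
R(t) = -16 + t
H(G) = -41/33 - 91/G (H(G) = 41*(-1/33) - 91/G = -41/33 - 91/G)
H(-34 - 1*4) - z(R(13), 105) = (-41/33 - 91/(-34 - 1*4)) - 1*(-71) = (-41/33 - 91/(-34 - 4)) + 71 = (-41/33 - 91/(-38)) + 71 = (-41/33 - 91*(-1/38)) + 71 = (-41/33 + 91/38) + 71 = 1445/1254 + 71 = 90479/1254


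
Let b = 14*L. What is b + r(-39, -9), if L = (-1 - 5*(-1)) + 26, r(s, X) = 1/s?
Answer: 16379/39 ≈ 419.97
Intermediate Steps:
L = 30 (L = (-1 + 5) + 26 = 4 + 26 = 30)
b = 420 (b = 14*30 = 420)
b + r(-39, -9) = 420 + 1/(-39) = 420 - 1/39 = 16379/39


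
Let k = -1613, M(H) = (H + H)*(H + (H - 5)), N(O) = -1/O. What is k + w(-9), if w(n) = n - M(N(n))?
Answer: -131296/81 ≈ -1620.9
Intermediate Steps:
M(H) = 2*H*(-5 + 2*H) (M(H) = (2*H)*(H + (-5 + H)) = (2*H)*(-5 + 2*H) = 2*H*(-5 + 2*H))
w(n) = n + 2*(-5 - 2/n)/n (w(n) = n - 2*(-1/n)*(-5 + 2*(-1/n)) = n - 2*(-1/n)*(-5 - 2/n) = n - (-2)*(-5 - 2/n)/n = n + 2*(-5 - 2/n)/n)
k + w(-9) = -1613 + (-9 - 10/(-9) - 4/(-9)**2) = -1613 + (-9 - 10*(-1/9) - 4*1/81) = -1613 + (-9 + 10/9 - 4/81) = -1613 - 643/81 = -131296/81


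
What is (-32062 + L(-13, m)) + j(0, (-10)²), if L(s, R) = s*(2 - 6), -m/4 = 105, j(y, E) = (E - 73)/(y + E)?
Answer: -3200973/100 ≈ -32010.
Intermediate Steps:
j(y, E) = (-73 + E)/(E + y)
m = -420 (m = -4*105 = -420)
L(s, R) = -4*s (L(s, R) = s*(-4) = -4*s)
(-32062 + L(-13, m)) + j(0, (-10)²) = (-32062 - 4*(-13)) + (-73 + (-10)²)/((-10)² + 0) = (-32062 + 52) + (-73 + 100)/(100 + 0) = -32010 + 27/100 = -3200973/100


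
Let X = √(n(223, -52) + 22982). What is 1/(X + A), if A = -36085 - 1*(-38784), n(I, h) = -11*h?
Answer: 2699/7261047 - √23554/7261047 ≈ 0.00035057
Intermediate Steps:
X = √23554 (X = √(-11*(-52) + 22982) = √(572 + 22982) = √23554 ≈ 153.47)
A = 2699 (A = -36085 + 38784 = 2699)
1/(X + A) = 1/(√23554 + 2699) = 1/(2699 + √23554)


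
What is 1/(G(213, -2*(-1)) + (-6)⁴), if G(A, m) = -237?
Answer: 1/1059 ≈ 0.00094429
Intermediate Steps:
1/(G(213, -2*(-1)) + (-6)⁴) = 1/(-237 + (-6)⁴) = 1/(-237 + 1296) = 1/1059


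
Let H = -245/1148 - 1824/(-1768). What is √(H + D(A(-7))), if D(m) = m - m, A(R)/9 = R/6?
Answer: √268722077/18122 ≈ 0.90458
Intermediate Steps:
A(R) = 3*R/2 (A(R) = 9*(R/6) = 3*R/2)
H = 29657/36244 (H = -245*1/1148 - 1824*(-1/1768) = -35/164 + 228/221 = 29657/36244 ≈ 0.81826)
D(m) = 0
√(H + D(A(-7))) = √(29657/36244 + 0) = √(29657/36244) = √268722077/18122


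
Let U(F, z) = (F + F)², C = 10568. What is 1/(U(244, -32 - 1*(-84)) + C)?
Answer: 1/248712 ≈ 4.0207e-6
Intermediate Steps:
U(F, z) = 4*F² (U(F, z) = (2*F)² = 4*F²)
1/(U(244, -32 - 1*(-84)) + C) = 1/(4*244² + 10568) = 1/(4*59536 + 10568) = 1/(238144 + 10568) = 1/248712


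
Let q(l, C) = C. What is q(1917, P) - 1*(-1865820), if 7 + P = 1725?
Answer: 1867538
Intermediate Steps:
P = 1718 (P = -7 + 1725 = 1718)
q(1917, P) - 1*(-1865820) = 1718 - 1*(-1865820) = 1718 + 1865820 = 1867538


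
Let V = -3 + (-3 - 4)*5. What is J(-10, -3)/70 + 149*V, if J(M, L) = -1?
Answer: -396341/70 ≈ -5662.0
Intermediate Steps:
V = -38 (V = -3 - 7*5 = -3 - 35 = -38)
J(-10, -3)/70 + 149*V = -1/70 + 149*(-38) = -1*1/70 - 5662 = -1/70 - 5662 = -396341/70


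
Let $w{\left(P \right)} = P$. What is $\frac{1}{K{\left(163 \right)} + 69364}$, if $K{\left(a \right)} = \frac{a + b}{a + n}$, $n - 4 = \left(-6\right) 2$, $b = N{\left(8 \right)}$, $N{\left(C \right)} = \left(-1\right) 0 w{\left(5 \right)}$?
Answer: $\frac{155}{10751583} \approx 1.4416 \cdot 10^{-5}$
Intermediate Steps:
$N{\left(C \right)} = 0$ ($N{\left(C \right)} = \left(-1\right) 0 \cdot 5 = 0 \cdot 5 = 0$)
$b = 0$
$n = -8$ ($n = 4 - 12 = -8$)
$K{\left(a \right)} = \frac{a}{-8 + a}$ ($K{\left(a \right)} = \frac{a + 0}{a - 8} = \frac{a}{-8 + a}$)
$\frac{1}{K{\left(163 \right)} + 69364} = \frac{1}{\frac{163}{-8 + 163} + 69364} = \frac{1}{\frac{163}{155} + 69364} = \frac{1}{\frac{10751583}{155}} = \frac{155}{10751583}$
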